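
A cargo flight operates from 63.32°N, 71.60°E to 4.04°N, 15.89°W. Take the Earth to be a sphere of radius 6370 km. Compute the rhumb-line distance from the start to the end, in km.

9875 km

Rhumb course C = atan2(Δλ, Δψ) with Δψ = ln[tan(π/4+φ₂/2)/tan(π/4+φ₁/2)] = -1.3686, Δλ = -1.5270 → C = 228.13°
d = R·|Δφ| / |cos C| = 6370·1.03463 / 0.66743 = 9875 km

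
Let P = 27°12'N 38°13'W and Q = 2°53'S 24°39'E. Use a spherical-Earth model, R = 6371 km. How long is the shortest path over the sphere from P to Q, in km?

7510 km

Haversine: a = sin²(Δφ/2)+cos φ₁ cos φ₂ sin²(Δλ/2) = 0.30894;  σ = 2·atan2(√a,√(1−a))
σ = 67.535° → d = Rσ = 6371·1.17870 = 7510 km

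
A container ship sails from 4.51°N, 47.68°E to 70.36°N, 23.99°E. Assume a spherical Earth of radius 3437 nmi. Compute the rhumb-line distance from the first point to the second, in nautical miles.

4069 nmi

Δψ = ln[tan(π/4+φ₂/2)/tan(π/4+φ₁/2)] = +1.6752;  Δφ = +1.1493 rad,  Δλ = -0.4135 rad
q = Δφ/Δψ = 0.6861
d = R·√(Δφ² + q²Δλ²) = 3437·1.18379 = 4069 nmi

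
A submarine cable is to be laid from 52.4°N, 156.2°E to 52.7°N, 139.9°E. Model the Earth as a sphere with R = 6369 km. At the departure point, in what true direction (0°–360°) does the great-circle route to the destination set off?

278.2°

θ = atan2( sin Δλ·cos φ₂ ,  cos φ₁ sin φ₂ − sin φ₁ cos φ₂ cos Δλ )
  = atan2(-0.1701, +0.0245) = 278.21°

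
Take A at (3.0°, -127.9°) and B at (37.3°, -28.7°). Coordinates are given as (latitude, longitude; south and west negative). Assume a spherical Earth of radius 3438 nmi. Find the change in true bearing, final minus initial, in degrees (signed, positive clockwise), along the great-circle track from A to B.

At departure: θ₁ = atan2(sin Δλ cos φ₂, cos φ₁ sin φ₂ − sin φ₁ cos φ₂ cos Δλ) = 52.08°
At arrival: θ₂ = atan2(sin Δλ cos φ₁, −cos φ₂ sin φ₁ + sin φ₂ cos φ₁ cos Δλ) = 97.99°
Δθ = θ₂ − θ₁ = +45.9°

+45.9°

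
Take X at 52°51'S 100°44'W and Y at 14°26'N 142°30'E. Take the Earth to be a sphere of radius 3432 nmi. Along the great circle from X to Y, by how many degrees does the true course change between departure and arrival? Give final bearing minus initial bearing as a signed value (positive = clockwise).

+65.4°

Initial bearing θ₁ = atan2(sin Δλ cos φ₂, cos φ₁ sin φ₂ − sin φ₁ cos φ₂ cos Δλ) = 257.16°
Final bearing θ₂ = (initial bearing from the destination back to the start) + 180° = 322.56°
Δθ = θ₂ − θ₁ = +65.4°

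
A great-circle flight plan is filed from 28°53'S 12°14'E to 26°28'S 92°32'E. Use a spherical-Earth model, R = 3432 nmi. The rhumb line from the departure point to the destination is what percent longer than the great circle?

2.1%

Great circle: σ = 1.2161 rad → d_gc = Rσ = 4173.5 nmi
Rhumb: Δφ = +0.0422, Δλ = +1.4015, Δψ = +0.0476, q = Δφ/Δψ = 0.8855 → d_rh = R√(Δφ²+q²Δλ²) = 4261.6 nmi
Excess = (4261.6 − 4173.5) / 4173.5 = 88.1 / 4173.5 = 2.11% ≈ 2.1%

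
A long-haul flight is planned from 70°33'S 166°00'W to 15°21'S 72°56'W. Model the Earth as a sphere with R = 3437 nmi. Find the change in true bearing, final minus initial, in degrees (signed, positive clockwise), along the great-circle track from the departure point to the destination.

-78.1°

At departure: θ₁ = atan2(sin Δλ cos φ₂, cos φ₁ sin φ₂ − sin φ₁ cos φ₂ cos Δλ) = 98.09°
At arrival: θ₂ = atan2(sin Δλ cos φ₁, −cos φ₂ sin φ₁ + sin φ₂ cos φ₁ cos Δλ) = 19.99°
Δθ = θ₂ − θ₁ = -78.1°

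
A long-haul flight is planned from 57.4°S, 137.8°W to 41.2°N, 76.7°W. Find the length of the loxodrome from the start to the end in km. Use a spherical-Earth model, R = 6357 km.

Rhumb course C = atan2(Δλ, Δψ) with Δψ = ln[tan(π/4+φ₂/2)/tan(π/4+φ₁/2)] = +2.0201, Δλ = +1.0664 → C = 27.83°
d = R·|Δφ| / |cos C| = 6357·1.72089 / 0.88434 = 12371 km

12371 km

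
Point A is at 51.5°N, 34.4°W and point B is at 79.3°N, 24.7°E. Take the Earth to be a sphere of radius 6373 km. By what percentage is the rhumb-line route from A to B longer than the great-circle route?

Great circle: σ = 0.5946 rad → d_gc = Rσ = 3789.6 km
Rhumb: Δφ = +0.4852, Δλ = +1.0315, Δψ = +1.3162, q = Δφ/Δψ = 0.3687 → d_rh = R√(Δφ²+q²Δλ²) = 3928.7 km
Excess = (3928.7 − 3789.6) / 3789.6 = 139.1 / 3789.6 = 3.67% ≈ 3.7%

3.7%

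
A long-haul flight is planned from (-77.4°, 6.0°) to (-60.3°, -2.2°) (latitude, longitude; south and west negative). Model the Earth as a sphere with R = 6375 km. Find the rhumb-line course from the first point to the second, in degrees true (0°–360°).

Δψ = ln[tan(π/4+φ₂/2)/tan(π/4+φ₁/2)] = +0.8762
Δλ = -0.1431 rad (taken the short way round)
course = atan2(Δλ, Δψ) = 350.72°

350.7°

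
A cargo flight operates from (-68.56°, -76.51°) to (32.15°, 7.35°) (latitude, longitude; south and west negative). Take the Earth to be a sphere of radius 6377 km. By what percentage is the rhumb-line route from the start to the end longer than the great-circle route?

2.1%

Great circle: σ = 2.0513 rad → d_gc = Rσ = 13081.0 km
Rhumb: Δφ = +1.7577, Δλ = +1.4636, Δψ = +2.2575, q = Δφ/Δψ = 0.7786 → d_rh = R√(Δφ²+q²Δλ²) = 13358.7 km
Excess = (13358.7 − 13081.0) / 13081.0 = 277.7 / 13081.0 = 2.12% ≈ 2.1%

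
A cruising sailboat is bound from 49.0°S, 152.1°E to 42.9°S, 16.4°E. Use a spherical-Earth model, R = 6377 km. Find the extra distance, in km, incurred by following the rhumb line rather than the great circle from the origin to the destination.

1579 km

Great circle: cos σ = sin φ₁ sin φ₂ + cos φ₁ cos φ₂ cos Δλ,  σ = 1.4002 rad → d_gc = 8928.9 km
Rhumb line: Δψ = +0.1534, q = Δφ/Δψ = 0.6943, d_rh = R√(Δφ²+q²Δλ²) = 10507.5 km
Excess = 10507.5 − 8928.9 = 1578.6 ≈ 1579 km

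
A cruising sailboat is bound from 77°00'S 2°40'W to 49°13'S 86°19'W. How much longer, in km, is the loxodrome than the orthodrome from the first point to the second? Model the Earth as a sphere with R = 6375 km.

343 km

Great circle: cos σ = sin φ₁ sin φ₂ + cos φ₁ cos φ₂ cos Δλ,  σ = 0.7166 rad → d_gc = 4568.5 km
Rhumb line: Δψ = +1.1825, q = Δφ/Δψ = 0.4101, d_rh = R√(Δφ²+q²Δλ²) = 4911.4 km
Excess = 4911.4 − 4568.5 = 342.9 ≈ 343 km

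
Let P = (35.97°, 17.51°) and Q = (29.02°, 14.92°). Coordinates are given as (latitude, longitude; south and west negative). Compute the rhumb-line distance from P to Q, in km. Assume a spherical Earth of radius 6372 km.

810 km

Rhumb course C = atan2(Δλ, Δψ) with Δψ = ln[tan(π/4+φ₂/2)/tan(π/4+φ₁/2)] = -0.1440, Δλ = -0.0452 → C = 197.43°
d = R·|Δφ| / |cos C| = 6372·0.12130 / 0.95408 = 810 km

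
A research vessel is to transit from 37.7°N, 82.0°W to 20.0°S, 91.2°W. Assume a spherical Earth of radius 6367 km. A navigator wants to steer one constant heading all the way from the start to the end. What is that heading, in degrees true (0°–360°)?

188.6°

Δψ = ln[tan(π/4+φ₂/2)/tan(π/4+φ₁/2)] = -1.0677
Δλ = -0.1606 rad (taken the short way round)
course = atan2(Δλ, Δψ) = 188.55°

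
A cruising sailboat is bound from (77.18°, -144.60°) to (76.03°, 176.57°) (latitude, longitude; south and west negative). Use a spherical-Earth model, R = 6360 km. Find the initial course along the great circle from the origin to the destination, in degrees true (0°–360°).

281.9°

θ = atan2( sin Δλ·cos φ₂ ,  cos φ₁ sin φ₂ − sin φ₁ cos φ₂ cos Δλ )
  = atan2(-0.1514, +0.0320) = 281.92°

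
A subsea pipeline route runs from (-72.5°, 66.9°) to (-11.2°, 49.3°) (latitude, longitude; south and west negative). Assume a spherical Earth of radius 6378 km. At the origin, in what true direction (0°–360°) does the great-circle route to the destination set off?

340.4°

θ = atan2( sin Δλ·cos φ₂ ,  cos φ₁ sin φ₂ − sin φ₁ cos φ₂ cos Δλ )
  = atan2(-0.2966, +0.8334) = 340.41°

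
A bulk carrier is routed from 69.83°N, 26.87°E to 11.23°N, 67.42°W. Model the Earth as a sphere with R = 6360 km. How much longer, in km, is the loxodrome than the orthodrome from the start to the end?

Great circle: cos σ = sin φ₁ sin φ₂ + cos φ₁ cos φ₂ cos Δλ,  σ = 1.4126 rad → d_gc = 8984.3 km
Rhumb line: Δψ = -1.5295, q = Δφ/Δψ = 0.6687, d_rh = R√(Δφ²+q²Δλ²) = 9554.9 km
Excess = 9554.9 − 8984.3 = 570.6 ≈ 571 km

571 km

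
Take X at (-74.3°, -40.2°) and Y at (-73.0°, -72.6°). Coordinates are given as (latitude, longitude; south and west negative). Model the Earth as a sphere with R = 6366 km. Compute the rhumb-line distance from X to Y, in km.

Rhumb course C = atan2(Δλ, Δψ) with Δψ = ln[tan(π/4+φ₂/2)/tan(π/4+φ₁/2)] = +0.0806, Δλ = -0.5655 → C = 278.12°
d = R·|Δφ| / |cos C| = 6366·0.02269 / 0.14118 = 1023 km

1023 km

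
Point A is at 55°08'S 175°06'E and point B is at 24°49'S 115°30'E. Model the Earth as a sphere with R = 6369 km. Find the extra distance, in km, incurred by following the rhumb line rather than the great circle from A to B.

122 km

Great circle: cos σ = sin φ₁ sin φ₂ + cos φ₁ cos φ₂ cos Δλ,  σ = 0.9186 rad → d_gc = 5850.5 km
Rhumb line: Δψ = +0.7110, q = Δφ/Δψ = 0.7443, d_rh = R√(Δφ²+q²Δλ²) = 5972.4 km
Excess = 5972.4 − 5850.5 = 121.9 ≈ 122 km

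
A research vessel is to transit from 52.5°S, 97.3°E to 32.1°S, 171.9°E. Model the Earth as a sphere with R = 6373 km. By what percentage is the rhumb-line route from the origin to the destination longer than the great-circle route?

3.7%

Great circle: σ = 0.9782 rad → d_gc = Rσ = 6233.9 km
Rhumb: Δφ = +0.3560, Δλ = +1.3020, Δψ = +0.4883, q = Δφ/Δψ = 0.7291 → d_rh = R√(Δφ²+q²Δλ²) = 6461.6 km
Excess = (6461.6 − 6233.9) / 6233.9 = 227.7 / 6233.9 = 3.653% ≈ 3.7%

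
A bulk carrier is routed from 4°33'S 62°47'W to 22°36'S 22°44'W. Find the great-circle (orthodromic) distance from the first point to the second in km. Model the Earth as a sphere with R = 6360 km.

Haversine: a = sin²(Δφ/2)+cos φ₁ cos φ₂ sin²(Δλ/2) = 0.13252;  σ = 2·atan2(√a,√(1−a))
σ = 42.696° → d = Rσ = 6360·0.74519 = 4739 km

4739 km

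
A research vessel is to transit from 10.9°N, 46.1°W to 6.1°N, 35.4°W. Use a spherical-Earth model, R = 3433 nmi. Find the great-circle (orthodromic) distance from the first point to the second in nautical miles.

cos σ = sin φ₁ sin φ₂ + cos φ₁ cos φ₂ cos Δλ
      = sin(10.90°)sin(6.10°) + cos(10.90°)cos(6.10°)cos(10.70°) = 0.9795
σ = 11.617° → d = Rσ = 3433·0.20275 = 696 nmi

696 nmi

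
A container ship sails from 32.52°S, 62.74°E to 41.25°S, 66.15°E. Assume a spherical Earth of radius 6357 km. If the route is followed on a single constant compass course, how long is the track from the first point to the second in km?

1015 km

Δψ = ln[tan(π/4+φ₂/2)/tan(π/4+φ₁/2)] = -0.1909;  Δφ = -0.1524 rad,  Δλ = +0.0595 rad
q = Δφ/Δψ = 0.7982
d = R·√(Δφ² + q²Δλ²) = 6357·0.15960 = 1015 km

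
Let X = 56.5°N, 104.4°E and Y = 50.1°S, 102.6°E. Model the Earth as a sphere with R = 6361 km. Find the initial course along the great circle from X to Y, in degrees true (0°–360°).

θ = atan2( sin Δλ·cos φ₂ ,  cos φ₁ sin φ₂ − sin φ₁ cos φ₂ cos Δλ )
  = atan2(-0.0201, -0.9581) = 181.20°

181.2°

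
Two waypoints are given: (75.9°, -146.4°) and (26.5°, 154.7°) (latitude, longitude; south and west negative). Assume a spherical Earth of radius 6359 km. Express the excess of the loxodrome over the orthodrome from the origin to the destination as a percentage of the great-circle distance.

2.9%

Great circle: σ = 0.9940 rad → d_gc = Rσ = 6320.6 km
Rhumb: Δφ = -0.8622, Δλ = -1.0280, Δψ = -1.6102, q = Δφ/Δψ = 0.5355 → d_rh = R√(Δφ²+q²Δλ²) = 6504.8 km
Excess = (6504.8 − 6320.6) / 6320.6 = 184.2 / 6320.6 = 2.91% ≈ 2.9%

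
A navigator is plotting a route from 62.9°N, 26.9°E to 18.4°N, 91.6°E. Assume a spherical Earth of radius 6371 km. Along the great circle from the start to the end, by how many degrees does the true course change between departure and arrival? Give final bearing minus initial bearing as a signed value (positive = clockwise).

+48.1°

At departure: θ₁ = atan2(sin Δλ cos φ₂, cos φ₁ sin φ₂ − sin φ₁ cos φ₂ cos Δλ) = 104.21°
At arrival: θ₂ = atan2(sin Δλ cos φ₁, −cos φ₂ sin φ₁ + sin φ₂ cos φ₁ cos Δλ) = 152.26°
Δθ = θ₂ − θ₁ = +48.1°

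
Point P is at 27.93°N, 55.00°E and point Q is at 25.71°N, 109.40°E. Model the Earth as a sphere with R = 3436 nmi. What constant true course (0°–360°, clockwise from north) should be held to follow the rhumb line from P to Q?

Δψ = ln[tan(π/4+φ₂/2)/tan(π/4+φ₁/2)] = -0.0434
Δλ = +0.9495 rad (taken the short way round)
course = atan2(Δλ, Δψ) = 92.62°

92.6°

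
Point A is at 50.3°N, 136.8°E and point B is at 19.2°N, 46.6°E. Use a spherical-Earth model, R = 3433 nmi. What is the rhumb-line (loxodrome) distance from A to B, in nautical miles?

Δψ = ln[tan(π/4+φ₂/2)/tan(π/4+φ₁/2)] = -0.6773;  Δφ = -0.5428 rad,  Δλ = -1.5743 rad
q = Δφ/Δψ = 0.8014
d = R·√(Δφ² + q²Δλ²) = 3433·1.37347 = 4715 nmi

4715 nmi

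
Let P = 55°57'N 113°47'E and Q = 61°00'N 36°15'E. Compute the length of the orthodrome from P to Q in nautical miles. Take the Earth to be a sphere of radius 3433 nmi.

Haversine: a = sin²(Δφ/2)+cos φ₁ cos φ₂ sin²(Δλ/2) = 0.10837;  σ = 2·atan2(√a,√(1−a))
σ = 38.440° → d = Rσ = 3433·0.67090 = 2303 nmi

2303 nmi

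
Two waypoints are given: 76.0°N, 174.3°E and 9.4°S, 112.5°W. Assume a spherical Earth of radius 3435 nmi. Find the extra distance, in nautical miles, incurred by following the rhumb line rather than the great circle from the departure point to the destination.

177 nmi

Great circle: cos σ = sin φ₁ sin φ₂ + cos φ₁ cos φ₂ cos Δλ,  σ = 1.6604 rad → d_gc = 5703.50 nmi
Rhumb line: Δψ = -2.2621, q = Δφ/Δψ = 0.6589, d_rh = R√(Δφ²+q²Δλ²) = 5880.02 nmi
Excess = 5880.02 − 5703.50 = 176.52 ≈ 177 nmi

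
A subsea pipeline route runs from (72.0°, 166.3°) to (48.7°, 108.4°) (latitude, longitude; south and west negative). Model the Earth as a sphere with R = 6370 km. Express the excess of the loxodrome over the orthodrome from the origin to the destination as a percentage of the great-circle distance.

Great circle: σ = 0.6043 rad → d_gc = Rσ = 3849.7 km
Rhumb: Δφ = -0.4067, Δλ = -1.0105, Δψ = -0.8669, q = Δφ/Δψ = 0.4691 → d_rh = R√(Δφ²+q²Δλ²) = 3978.6 km
Excess = (3978.6 − 3849.7) / 3849.7 = 128.9 / 3849.7 = 3.348% ≈ 3.3%

3.3%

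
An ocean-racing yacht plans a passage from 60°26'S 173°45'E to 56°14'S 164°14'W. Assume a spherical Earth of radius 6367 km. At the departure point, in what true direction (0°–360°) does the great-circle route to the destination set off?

θ = atan2( sin Δλ·cos φ₂ ,  cos φ₁ sin φ₂ − sin φ₁ cos φ₂ cos Δλ )
  = atan2(+0.2084, +0.0380) = 79.67°

79.7°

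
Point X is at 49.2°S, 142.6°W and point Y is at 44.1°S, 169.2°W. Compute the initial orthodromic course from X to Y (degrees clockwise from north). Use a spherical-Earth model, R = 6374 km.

θ = atan2( sin Δλ·cos φ₂ ,  cos φ₁ sin φ₂ − sin φ₁ cos φ₂ cos Δλ )
  = atan2(-0.3215, +0.0314) = 275.57°

275.6°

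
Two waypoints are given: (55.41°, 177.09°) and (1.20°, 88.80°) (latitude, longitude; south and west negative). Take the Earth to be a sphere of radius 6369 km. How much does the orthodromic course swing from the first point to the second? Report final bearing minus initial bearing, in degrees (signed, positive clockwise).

-54.7°

Initial bearing θ₁ = atan2(sin Δλ cos φ₂, cos φ₁ sin φ₂ − sin φ₁ cos φ₂ cos Δλ) = 269.27°
Final bearing θ₂ = (initial bearing from the destination back to the start) + 180° = 214.60°
Δθ = θ₂ − θ₁ = -54.7°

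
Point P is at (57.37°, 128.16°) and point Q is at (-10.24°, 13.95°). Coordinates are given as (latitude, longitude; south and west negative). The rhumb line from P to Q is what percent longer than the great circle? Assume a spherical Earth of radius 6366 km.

Great circle: σ = 1.9469 rad → d_gc = Rσ = 12394.1 km
Rhumb: Δφ = -1.1800, Δλ = -1.9933, Δψ = -1.4083, q = Δφ/Δψ = 0.8379 → d_rh = R√(Δφ²+q²Δλ²) = 13018.7 km
Excess = (13018.7 − 12394.1) / 12394.1 = 624.6 / 12394.1 = 5.04% ≈ 5.0%

5.0%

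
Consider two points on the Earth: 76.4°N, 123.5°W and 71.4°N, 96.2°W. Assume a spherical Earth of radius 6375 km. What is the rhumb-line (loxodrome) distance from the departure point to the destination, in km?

1004 km

Δψ = ln[tan(π/4+φ₂/2)/tan(π/4+φ₁/2)] = -0.3172;  Δφ = -0.0873 rad,  Δλ = +0.4765 rad
q = Δφ/Δψ = 0.2751
d = R·√(Δφ² + q²Δλ²) = 6375·0.15747 = 1004 km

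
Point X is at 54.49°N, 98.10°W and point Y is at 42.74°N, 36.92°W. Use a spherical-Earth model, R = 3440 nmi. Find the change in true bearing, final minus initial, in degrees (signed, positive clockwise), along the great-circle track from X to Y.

At departure: θ₁ = atan2(sin Δλ cos φ₂, cos φ₁ sin φ₂ − sin φ₁ cos φ₂ cos Δλ) = 80.65°
At arrival: θ₂ = atan2(sin Δλ cos φ₁, −cos φ₂ sin φ₁ + sin φ₂ cos φ₁ cos Δλ) = 128.71°
Δθ = θ₂ − θ₁ = +48.1°

+48.1°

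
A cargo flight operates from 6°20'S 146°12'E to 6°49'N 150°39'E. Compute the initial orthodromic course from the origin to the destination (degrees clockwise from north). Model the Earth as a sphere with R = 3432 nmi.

18.7°

θ = atan2( sin Δλ·cos φ₂ ,  cos φ₁ sin φ₂ − sin φ₁ cos φ₂ cos Δλ )
  = atan2(+0.0770, +0.2272) = 18.73°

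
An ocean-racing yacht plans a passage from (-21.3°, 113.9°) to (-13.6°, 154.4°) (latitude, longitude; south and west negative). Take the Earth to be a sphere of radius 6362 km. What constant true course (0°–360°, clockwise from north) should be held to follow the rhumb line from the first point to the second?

Meridional parts: M(φ₁)=-0.3806, M(φ₂)=-0.2396 → ΔM = +0.1410;  Δλ = +0.7069 rad
tan C = Δλ / ΔM = +5.0132 → C = 78.72°

78.7°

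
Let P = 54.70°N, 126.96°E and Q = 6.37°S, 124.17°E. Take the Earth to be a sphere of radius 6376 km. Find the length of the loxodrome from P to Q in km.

Rhumb course C = atan2(Δλ, Δψ) with Δψ = ln[tan(π/4+φ₂/2)/tan(π/4+φ₁/2)] = -1.2565, Δλ = -0.0487 → C = 182.22°
d = R·|Δφ| / |cos C| = 6376·1.06587 / 0.99925 = 6801 km

6801 km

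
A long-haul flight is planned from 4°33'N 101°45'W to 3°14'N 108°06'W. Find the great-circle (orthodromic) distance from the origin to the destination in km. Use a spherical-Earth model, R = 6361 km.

718 km

cos σ = sin φ₁ sin φ₂ + cos φ₁ cos φ₂ cos Δλ
      = sin(4.55°)sin(3.23°) + cos(4.55°)cos(3.23°)cos(-6.35°) = 0.9936
σ = 6.471° → d = Rσ = 6361·0.11293 = 718 km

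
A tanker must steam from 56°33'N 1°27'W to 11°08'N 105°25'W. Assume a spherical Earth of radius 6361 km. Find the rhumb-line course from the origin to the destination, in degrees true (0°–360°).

Δψ = ln[tan(π/4+φ₂/2)/tan(π/4+φ₁/2)] = -1.0068
Δλ = -1.8146 rad (taken the short way round)
course = atan2(Δλ, Δψ) = 240.98°

241.0°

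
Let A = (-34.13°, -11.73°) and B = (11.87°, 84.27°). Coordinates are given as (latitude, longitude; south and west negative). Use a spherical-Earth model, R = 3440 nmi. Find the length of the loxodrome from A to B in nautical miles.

Rhumb course C = atan2(Δλ, Δψ) with Δψ = ln[tan(π/4+φ₂/2)/tan(π/4+φ₁/2)] = +0.8431, Δλ = +1.6755 → C = 63.29°
d = R·|Δφ| / |cos C| = 3440·0.80285 / 0.44948 = 6145 nmi

6145 nmi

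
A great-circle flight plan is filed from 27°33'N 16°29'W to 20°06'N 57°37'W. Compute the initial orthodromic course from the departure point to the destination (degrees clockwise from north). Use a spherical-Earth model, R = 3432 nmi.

267.9°

θ = atan2( sin Δλ·cos φ₂ ,  cos φ₁ sin φ₂ − sin φ₁ cos φ₂ cos Δλ )
  = atan2(-0.6177, -0.0225) = 267.92°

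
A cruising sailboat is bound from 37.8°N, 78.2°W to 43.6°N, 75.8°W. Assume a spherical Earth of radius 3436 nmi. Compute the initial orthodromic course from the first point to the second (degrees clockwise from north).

θ = atan2( sin Δλ·cos φ₂ ,  cos φ₁ sin φ₂ − sin φ₁ cos φ₂ cos Δλ )
  = atan2(+0.0303, +0.1014) = 16.64°

16.6°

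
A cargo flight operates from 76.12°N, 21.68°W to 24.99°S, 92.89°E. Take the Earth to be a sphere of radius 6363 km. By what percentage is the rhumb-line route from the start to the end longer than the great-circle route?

Great circle: σ = 2.0950 rad → d_gc = Rσ = 13330.6 km
Rhumb: Δφ = -1.7647, Δλ = +1.9996, Δψ = -2.5567, q = Δφ/Δψ = 0.6902 → d_rh = R√(Δφ²+q²Δλ²) = 14255.3 km
Excess = (14255.3 − 13330.6) / 13330.6 = 924.7 / 13330.6 = 6.94% ≈ 6.9%

6.9%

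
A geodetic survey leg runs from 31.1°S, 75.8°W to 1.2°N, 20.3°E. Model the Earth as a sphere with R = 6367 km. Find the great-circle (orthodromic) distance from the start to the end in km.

10650 km

Haversine: a = sin²(Δφ/2)+cos φ₁ cos φ₂ sin²(Δλ/2) = 0.55089;  σ = 2·atan2(√a,√(1−a))
σ = 95.842° → d = Rσ = 6367·1.67276 = 10650 km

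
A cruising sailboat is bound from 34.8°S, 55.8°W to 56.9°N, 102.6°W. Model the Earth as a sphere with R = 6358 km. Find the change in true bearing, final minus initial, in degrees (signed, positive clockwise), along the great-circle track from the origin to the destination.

At departure: θ₁ = atan2(sin Δλ cos φ₂, cos φ₁ sin φ₂ − sin φ₁ cos φ₂ cos Δλ) = 336.17°
At arrival: θ₂ = atan2(sin Δλ cos φ₁, −cos φ₂ sin φ₁ + sin φ₂ cos φ₁ cos Δλ) = 322.59°
Δθ = θ₂ − θ₁ = -13.6°

-13.6°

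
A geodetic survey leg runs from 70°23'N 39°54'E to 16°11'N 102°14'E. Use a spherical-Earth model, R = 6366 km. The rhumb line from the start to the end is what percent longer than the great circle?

Great circle: σ = 1.1459 rad → d_gc = Rσ = 7294.7 km
Rhumb: Δφ = -0.9460, Δλ = +1.0879, Δψ = -1.4689, q = Δφ/Δψ = 0.6440 → d_rh = R√(Δφ²+q²Δλ²) = 7493.9 km
Excess = (7493.9 − 7294.7) / 7294.7 = 199.2 / 7294.7 = 2.73% ≈ 2.7%

2.7%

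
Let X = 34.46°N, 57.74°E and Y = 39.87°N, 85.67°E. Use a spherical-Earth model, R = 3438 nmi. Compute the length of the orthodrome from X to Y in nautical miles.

1368 nmi

cos σ = sin φ₁ sin φ₂ + cos φ₁ cos φ₂ cos Δλ
      = sin(34.46°)sin(39.87°) + cos(34.46°)cos(39.87°)cos(27.93°) = 0.9218
σ = 22.804° → d = Rσ = 3438·0.39801 = 1368 nmi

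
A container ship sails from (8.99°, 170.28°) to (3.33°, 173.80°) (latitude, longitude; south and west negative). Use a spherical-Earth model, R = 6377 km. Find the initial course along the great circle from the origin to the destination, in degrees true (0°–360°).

θ = atan2( sin Δλ·cos φ₂ ,  cos φ₁ sin φ₂ − sin φ₁ cos φ₂ cos Δλ )
  = atan2(+0.0613, -0.0983) = 148.06°

148.1°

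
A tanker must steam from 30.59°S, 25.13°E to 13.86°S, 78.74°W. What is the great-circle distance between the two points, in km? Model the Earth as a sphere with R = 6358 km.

10486 km

cos σ = sin φ₁ sin φ₂ + cos φ₁ cos φ₂ cos Δλ
      = sin(-30.59°)sin(-13.86°) + cos(-30.59°)cos(-13.86°)cos(-103.87°) = -0.0784
σ = 94.499° → d = Rσ = 6358·1.64932 = 10486 km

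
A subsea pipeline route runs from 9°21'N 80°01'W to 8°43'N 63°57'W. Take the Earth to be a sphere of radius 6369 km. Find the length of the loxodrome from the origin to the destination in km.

1765 km

Δψ = ln[tan(π/4+φ₂/2)/tan(π/4+φ₁/2)] = -0.0112;  Δφ = -0.0111 rad,  Δλ = +0.2804 rad
q = Δφ/Δψ = 0.9876
d = R·√(Δφ² + q²Δλ²) = 6369·0.27716 = 1765 km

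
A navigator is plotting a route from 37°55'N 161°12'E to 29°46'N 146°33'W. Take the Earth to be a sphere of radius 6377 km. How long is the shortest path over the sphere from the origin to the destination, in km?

cos σ = sin φ₁ sin φ₂ + cos φ₁ cos φ₂ cos Δλ
      = sin(37.92°)sin(29.77°) + cos(37.92°)cos(29.77°)cos(52.25°) = 0.7243
σ = 43.586° → d = Rσ = 6377·0.76072 = 4851 km

4851 km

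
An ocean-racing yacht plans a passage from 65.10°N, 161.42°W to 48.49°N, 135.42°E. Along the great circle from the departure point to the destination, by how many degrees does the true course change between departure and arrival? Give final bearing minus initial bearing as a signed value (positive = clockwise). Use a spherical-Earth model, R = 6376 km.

Initial bearing θ₁ = atan2(sin Δλ cos φ₂, cos φ₁ sin φ₂ − sin φ₁ cos φ₂ cos Δλ) = 274.24°
Final bearing θ₂ = (initial bearing from the destination back to the start) + 180° = 219.31°
Δθ = θ₂ − θ₁ = -54.9°

-54.9°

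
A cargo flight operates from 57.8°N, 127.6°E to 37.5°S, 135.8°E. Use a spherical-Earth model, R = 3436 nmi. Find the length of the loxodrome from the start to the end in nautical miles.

Rhumb course C = atan2(Δλ, Δψ) with Δψ = ln[tan(π/4+φ₂/2)/tan(π/4+φ₁/2)] = -1.9495, Δλ = +0.1431 → C = 175.80°
d = R·|Δφ| / |cos C| = 3436·1.66330 / 0.99732 = 5730 nmi

5730 nmi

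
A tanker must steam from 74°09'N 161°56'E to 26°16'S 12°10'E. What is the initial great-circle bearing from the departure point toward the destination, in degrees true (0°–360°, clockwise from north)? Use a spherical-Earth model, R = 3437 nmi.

324.1°

N = sin Δλ·cos φ₂ = -0.4515;  D = cos φ₁ sin φ₂ − sin φ₁ cos φ₂ cos Δλ = +0.6244
initial course = atan2(N, D) = 324.13°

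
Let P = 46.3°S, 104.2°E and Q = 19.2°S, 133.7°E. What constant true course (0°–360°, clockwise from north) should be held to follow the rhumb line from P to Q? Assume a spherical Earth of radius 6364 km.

42.0°

Meridional parts: M(φ₁)=-0.9138, M(φ₂)=-0.3416 → ΔM = +0.5723;  Δλ = +0.5149 rad
tan C = Δλ / ΔM = +0.8997 → C = 41.98°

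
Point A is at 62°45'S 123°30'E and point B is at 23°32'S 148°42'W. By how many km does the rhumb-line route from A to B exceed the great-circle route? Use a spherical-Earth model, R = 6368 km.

425 km

Great circle: cos σ = sin φ₁ sin φ₂ + cos φ₁ cos φ₂ cos Δλ,  σ = 1.1906 rad → d_gc = 7581.9 km
Rhumb line: Δψ = +0.9944, q = Δφ/Δψ = 0.6883, d_rh = R√(Δφ²+q²Δλ²) = 8006.9 km
Excess = 8006.9 − 7581.9 = 425.0 ≈ 425 km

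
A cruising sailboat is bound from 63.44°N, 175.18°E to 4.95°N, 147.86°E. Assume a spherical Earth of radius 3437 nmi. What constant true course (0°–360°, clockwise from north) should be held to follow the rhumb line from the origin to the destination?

Meridional parts: M(φ₁)=+1.4438, M(φ₂)=+0.0865 → ΔM = -1.3573;  Δλ = -0.4768 rad
tan C = Δλ / ΔM = +0.3513 → C = 199.36°

199.4°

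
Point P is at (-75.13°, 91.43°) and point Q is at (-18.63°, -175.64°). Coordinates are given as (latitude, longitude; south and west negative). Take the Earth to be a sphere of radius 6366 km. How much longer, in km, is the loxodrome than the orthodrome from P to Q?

579 km

Great circle: cos σ = sin φ₁ sin φ₂ + cos φ₁ cos φ₂ cos Δλ,  σ = 1.2700 rad → d_gc = 8084.5 km
Rhumb line: Δψ = +1.7054, q = Δφ/Δψ = 0.5782, d_rh = R√(Δφ²+q²Δλ²) = 8663.4 km
Excess = 8663.4 − 8084.5 = 578.9 ≈ 579 km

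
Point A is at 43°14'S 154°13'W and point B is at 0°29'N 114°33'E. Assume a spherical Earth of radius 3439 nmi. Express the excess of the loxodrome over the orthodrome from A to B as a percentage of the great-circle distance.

2.1%

Great circle: σ = 1.5923 rad → d_gc = Rσ = 5475.8 nmi
Rhumb: Δφ = +0.7630, Δλ = -1.5923, Δψ = +0.8469, q = Δφ/Δψ = 0.9010 → d_rh = R√(Δφ²+q²Δλ²) = 5588.1 nmi
Excess = (5588.1 − 5475.8) / 5475.8 = 112.3 / 5475.8 = 2.051% ≈ 2.1%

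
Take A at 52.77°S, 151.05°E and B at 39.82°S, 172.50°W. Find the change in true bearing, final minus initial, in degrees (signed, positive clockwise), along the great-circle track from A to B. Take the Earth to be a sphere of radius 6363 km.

-26.9°

Initial bearing θ₁ = atan2(sin Δλ cos φ₂, cos φ₁ sin φ₂ − sin φ₁ cos φ₂ cos Δλ) = 77.11°
Final bearing θ₂ = (initial bearing from the destination back to the start) + 180° = 50.16°
Δθ = θ₂ − θ₁ = -26.9°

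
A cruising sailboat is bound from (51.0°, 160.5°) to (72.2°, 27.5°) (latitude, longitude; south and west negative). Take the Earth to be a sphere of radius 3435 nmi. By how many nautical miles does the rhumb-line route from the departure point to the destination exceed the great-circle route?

685 nmi

Great circle: cos σ = sin φ₁ sin φ₂ + cos φ₁ cos φ₂ cos Δλ,  σ = 0.9163 rad → d_gc = 3147.6 nmi
Rhumb line: Δψ = +0.8160, q = Δφ/Δψ = 0.4535, d_rh = R√(Δφ²+q²Δλ²) = 3832.6 nmi
Excess = 3832.6 − 3147.6 = 685.0 ≈ 685 nmi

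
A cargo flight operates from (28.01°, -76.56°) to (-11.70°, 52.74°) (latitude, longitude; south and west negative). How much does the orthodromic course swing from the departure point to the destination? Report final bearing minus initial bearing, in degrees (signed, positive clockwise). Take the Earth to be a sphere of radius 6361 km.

At departure: θ₁ = atan2(sin Δλ cos φ₂, cos φ₁ sin φ₂ − sin φ₁ cos φ₂ cos Δλ) = 81.57°
At arrival: θ₂ = atan2(sin Δλ cos φ₁, −cos φ₂ sin φ₁ + sin φ₂ cos φ₁ cos Δλ) = 116.89°
Δθ = θ₂ − θ₁ = +35.3°

+35.3°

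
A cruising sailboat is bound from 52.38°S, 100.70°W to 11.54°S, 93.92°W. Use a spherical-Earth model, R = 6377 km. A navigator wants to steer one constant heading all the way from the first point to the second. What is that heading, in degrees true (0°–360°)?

7.7°

Δψ = ln[tan(π/4+φ₂/2)/tan(π/4+φ₁/2)] = +0.8742
Δλ = +0.1183 rad (taken the short way round)
course = atan2(Δλ, Δψ) = 7.71°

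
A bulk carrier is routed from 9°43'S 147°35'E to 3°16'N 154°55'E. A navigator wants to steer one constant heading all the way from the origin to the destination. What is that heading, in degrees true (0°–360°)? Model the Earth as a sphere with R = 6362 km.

Δψ = ln[tan(π/4+φ₂/2)/tan(π/4+φ₁/2)] = +0.2275
Δλ = +0.1280 rad (taken the short way round)
course = atan2(Δλ, Δψ) = 29.37°

29.4°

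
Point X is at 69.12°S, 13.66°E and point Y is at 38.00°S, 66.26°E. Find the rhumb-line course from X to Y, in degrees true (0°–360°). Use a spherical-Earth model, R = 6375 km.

Δψ = ln[tan(π/4+φ₂/2)/tan(π/4+φ₁/2)] = +0.9734
Δλ = +0.9180 rad (taken the short way round)
course = atan2(Δλ, Δψ) = 43.32°

43.3°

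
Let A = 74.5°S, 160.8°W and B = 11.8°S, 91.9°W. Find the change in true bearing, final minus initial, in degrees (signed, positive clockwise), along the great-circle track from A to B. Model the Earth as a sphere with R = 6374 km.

-57.6°

At departure: θ₁ = atan2(sin Δλ cos φ₂, cos φ₁ sin φ₂ − sin φ₁ cos φ₂ cos Δλ) = 72.67°
At arrival: θ₂ = atan2(sin Δλ cos φ₁, −cos φ₂ sin φ₁ + sin φ₂ cos φ₁ cos Δλ) = 15.11°
Δθ = θ₂ − θ₁ = -57.6°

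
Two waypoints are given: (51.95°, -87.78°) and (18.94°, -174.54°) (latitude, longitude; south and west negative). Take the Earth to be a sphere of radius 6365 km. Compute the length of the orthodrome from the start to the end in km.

cos σ = sin φ₁ sin φ₂ + cos φ₁ cos φ₂ cos Δλ
      = sin(51.95°)sin(18.94°) + cos(51.95°)cos(18.94°)cos(-86.76°) = 0.2885
σ = 73.229° → d = Rσ = 6365·1.27809 = 8135 km

8135 km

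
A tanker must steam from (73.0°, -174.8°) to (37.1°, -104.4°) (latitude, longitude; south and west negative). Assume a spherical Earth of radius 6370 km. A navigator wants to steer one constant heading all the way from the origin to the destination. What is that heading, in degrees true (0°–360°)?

134.4°

Δψ = ln[tan(π/4+φ₂/2)/tan(π/4+φ₁/2)] = -1.2026
Δλ = +1.2287 rad (taken the short way round)
course = atan2(Δλ, Δψ) = 134.38°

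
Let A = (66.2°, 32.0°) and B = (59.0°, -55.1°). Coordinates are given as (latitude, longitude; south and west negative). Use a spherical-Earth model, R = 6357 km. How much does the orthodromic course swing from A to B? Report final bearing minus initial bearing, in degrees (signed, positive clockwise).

Initial bearing θ₁ = atan2(sin Δλ cos φ₂, cos φ₁ sin φ₂ − sin φ₁ cos φ₂ cos Δλ) = 302.05°
Final bearing θ₂ = (initial bearing from the destination back to the start) + 180° = 221.61°
Δθ = θ₂ − θ₁ = -80.4°

-80.4°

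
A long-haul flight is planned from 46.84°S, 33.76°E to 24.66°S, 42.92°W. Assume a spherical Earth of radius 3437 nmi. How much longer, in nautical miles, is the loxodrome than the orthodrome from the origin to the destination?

Great circle: cos σ = sin φ₁ sin φ₂ + cos φ₁ cos φ₂ cos Δλ,  σ = 1.1067 rad → d_gc = 3803.9 nmi
Rhumb line: Δψ = +0.4832, q = Δφ/Δψ = 0.8011, d_rh = R√(Δφ²+q²Δλ²) = 3917.9 nmi
Excess = 3917.9 − 3803.9 = 114.0 ≈ 114 nmi

114 nmi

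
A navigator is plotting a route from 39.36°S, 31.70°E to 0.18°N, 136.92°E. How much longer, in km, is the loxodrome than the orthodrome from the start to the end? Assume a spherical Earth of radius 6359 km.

Great circle: cos σ = sin φ₁ sin φ₂ + cos φ₁ cos φ₂ cos Δλ,  σ = 1.7772 rad → d_gc = 11301.4 km
Rhumb line: Δψ = +0.7515, q = Δφ/Δψ = 0.9183, d_rh = R√(Δφ²+q²Δλ²) = 11586.5 km
Excess = 11586.5 − 11301.4 = 285.1 ≈ 285 km

285 km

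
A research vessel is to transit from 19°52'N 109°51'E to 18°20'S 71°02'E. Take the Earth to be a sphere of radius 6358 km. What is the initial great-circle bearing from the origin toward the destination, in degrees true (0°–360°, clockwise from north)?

227.4°

θ = atan2( sin Δλ·cos φ₂ ,  cos φ₁ sin φ₂ − sin φ₁ cos φ₂ cos Δλ )
  = atan2(-0.5950, -0.5472) = 227.40°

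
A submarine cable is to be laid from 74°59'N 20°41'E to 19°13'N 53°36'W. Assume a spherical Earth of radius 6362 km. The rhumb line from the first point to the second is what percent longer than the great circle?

4.4%

Great circle: σ = 1.1765 rad → d_gc = Rσ = 7484.8 km
Rhumb: Δφ = -0.9733, Δλ = -1.2965, Δψ = -1.6846, q = Δφ/Δψ = 0.5778 → d_rh = R√(Δφ²+q²Δλ²) = 7813.7 km
Excess = (7813.7 − 7484.8) / 7484.8 = 328.9 / 7484.8 = 4.39% ≈ 4.4%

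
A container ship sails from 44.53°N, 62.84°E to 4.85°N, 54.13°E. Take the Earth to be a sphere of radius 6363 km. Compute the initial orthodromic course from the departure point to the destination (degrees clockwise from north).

193.5°

N = sin Δλ·cos φ₂ = -0.1509;  D = cos φ₁ sin φ₂ − sin φ₁ cos φ₂ cos Δλ = -0.6304
initial course = atan2(N, D) = 193.46°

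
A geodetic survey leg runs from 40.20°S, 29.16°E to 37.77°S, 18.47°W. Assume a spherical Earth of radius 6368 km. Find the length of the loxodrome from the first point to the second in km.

Rhumb course C = atan2(Δλ, Δψ) with Δψ = ln[tan(π/4+φ₂/2)/tan(π/4+φ₁/2)] = +0.0546, Δλ = -0.8313 → C = 273.76°
d = R·|Δφ| / |cos C| = 6368·0.04241 / 0.06550 = 4123 km

4123 km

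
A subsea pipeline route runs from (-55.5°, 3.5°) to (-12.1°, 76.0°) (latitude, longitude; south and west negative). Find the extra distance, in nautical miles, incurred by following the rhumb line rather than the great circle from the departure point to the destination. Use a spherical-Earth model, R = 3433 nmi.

107 nmi

Great circle: cos σ = sin φ₁ sin φ₂ + cos φ₁ cos φ₂ cos Δλ,  σ = 1.2246 rad → d_gc = 4204.2 nmi
Rhumb line: Δψ = +0.9568, q = Δφ/Δψ = 0.7917, d_rh = R√(Δφ²+q²Δλ²) = 4311.6 nmi
Excess = 4311.6 − 4204.2 = 107.4 ≈ 107 nmi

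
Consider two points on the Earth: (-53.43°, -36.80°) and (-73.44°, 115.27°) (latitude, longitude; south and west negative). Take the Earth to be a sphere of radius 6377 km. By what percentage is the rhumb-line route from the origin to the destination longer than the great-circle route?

Great circle: σ = 0.9023 rad → d_gc = Rσ = 5754.2 km
Rhumb: Δφ = -0.3492, Δλ = +2.6541, Δψ = -0.8200, q = Δφ/Δψ = 0.4259 → d_rh = R√(Δφ²+q²Δλ²) = 7544.6 km
Excess = (7544.6 − 5754.2) / 5754.2 = 1790.4 / 5754.2 = 31.11% ≈ 31.1%

31.1%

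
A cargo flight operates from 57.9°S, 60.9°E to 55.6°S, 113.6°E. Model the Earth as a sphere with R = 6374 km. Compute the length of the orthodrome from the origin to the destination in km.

3143 km

Haversine: a = sin²(Δφ/2)+cos φ₁ cos φ₂ sin²(Δλ/2) = 0.05955;  σ = 2·atan2(√a,√(1−a))
σ = 28.248° → d = Rσ = 6374·0.49303 = 3143 km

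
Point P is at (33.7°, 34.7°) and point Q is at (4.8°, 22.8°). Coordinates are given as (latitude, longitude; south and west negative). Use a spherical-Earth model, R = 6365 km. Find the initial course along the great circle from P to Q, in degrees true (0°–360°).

θ = atan2( sin Δλ·cos φ₂ ,  cos φ₁ sin φ₂ − sin φ₁ cos φ₂ cos Δλ )
  = atan2(-0.2055, -0.4714) = 203.55°

203.6°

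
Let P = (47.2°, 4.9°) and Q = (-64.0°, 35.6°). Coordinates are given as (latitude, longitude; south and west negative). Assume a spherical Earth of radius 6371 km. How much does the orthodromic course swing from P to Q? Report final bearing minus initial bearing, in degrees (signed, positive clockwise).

-8.1°

Initial bearing θ₁ = atan2(sin Δλ cos φ₂, cos φ₁ sin φ₂ − sin φ₁ cos φ₂ cos Δλ) = 165.84°
Final bearing θ₂ = (initial bearing from the destination back to the start) + 180° = 157.72°
Δθ = θ₂ − θ₁ = -8.1°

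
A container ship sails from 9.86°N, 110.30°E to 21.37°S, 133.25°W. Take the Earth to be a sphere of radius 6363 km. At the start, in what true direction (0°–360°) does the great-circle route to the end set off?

109.1°

θ = atan2( sin Δλ·cos φ₂ ,  cos φ₁ sin φ₂ − sin φ₁ cos φ₂ cos Δλ )
  = atan2(+0.8338, -0.2880) = 109.05°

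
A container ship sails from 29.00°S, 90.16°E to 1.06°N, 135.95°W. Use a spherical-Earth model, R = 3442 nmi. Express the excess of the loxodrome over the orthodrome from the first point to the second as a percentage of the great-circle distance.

2.9%

Great circle: σ = 2.2335 rad → d_gc = Rσ = 7687.6 nmi
Rhumb: Δφ = +0.5246, Δλ = +2.3368, Δψ = +0.5478, q = Δφ/Δψ = 0.9578 → d_rh = R√(Δφ²+q²Δλ²) = 7912.8 nmi
Excess = (7912.8 − 7687.6) / 7687.6 = 225.2 / 7687.6 = 2.93% ≈ 2.9%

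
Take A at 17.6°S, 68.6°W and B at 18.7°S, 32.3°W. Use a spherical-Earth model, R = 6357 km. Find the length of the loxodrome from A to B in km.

3829 km

Δψ = ln[tan(π/4+φ₂/2)/tan(π/4+φ₁/2)] = -0.0202;  Δφ = -0.0192 rad,  Δλ = +0.6336 rad
q = Δφ/Δψ = 0.9502
d = R·√(Δφ² + q²Δλ²) = 6357·0.60233 = 3829 km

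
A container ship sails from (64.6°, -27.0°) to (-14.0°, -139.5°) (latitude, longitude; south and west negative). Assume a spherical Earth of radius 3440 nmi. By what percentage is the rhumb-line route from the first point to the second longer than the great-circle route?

5.7%

Great circle: σ = 1.9582 rad → d_gc = Rσ = 6736.3 nmi
Rhumb: Δφ = -1.3718, Δλ = -1.9635, Δψ = -1.7369, q = Δφ/Δψ = 0.7898 → d_rh = R√(Δφ²+q²Δλ²) = 7122.5 nmi
Excess = (7122.5 − 6736.3) / 6736.3 = 386.2 / 6736.3 = 5.73% ≈ 5.7%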